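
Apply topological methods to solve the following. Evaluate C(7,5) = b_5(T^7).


By the Kunneth formula, b_k(T^n) = C(n,k).
b_5(T^7) = C(7,5).
C(7,5) = 7!/(5!*2!) = 21

21


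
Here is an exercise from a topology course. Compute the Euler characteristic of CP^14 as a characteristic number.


For any closed oriented manifold, <e(TM),[M]> = chi(M).
chi(CP^14) = 14+1 = 15

15


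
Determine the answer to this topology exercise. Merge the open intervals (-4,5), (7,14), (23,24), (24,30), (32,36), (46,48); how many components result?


Sort and merge overlapping open intervals.
Merged: (-4,5), (7,14), (23,24), (24,30), (32,36), (46,48).
Number of components = 6

6


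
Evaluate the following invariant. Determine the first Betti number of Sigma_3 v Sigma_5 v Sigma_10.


For a wedge X v Y: reduced H_k(X v Y) = H_k(X) + H_k(Y).
Each Sigma_g contributes b_1 = 2g.
b_1 = 6 + 10 + 20 = 36

36


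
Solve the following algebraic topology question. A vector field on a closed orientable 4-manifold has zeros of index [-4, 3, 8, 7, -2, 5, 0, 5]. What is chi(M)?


Poincare-Hopf: chi(M) = sum of indices of zeros.
chi = (-4) + (3) + (8) + (7) + (-2) + (5) + (0) + (5) = 22

22


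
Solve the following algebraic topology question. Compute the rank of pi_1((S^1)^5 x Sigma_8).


pi_1(A x B) = pi_1(A) x pi_1(B); rank of abelianization = b_1.
b_1(T^5) = 5, b_1(Sigma_8) = 2*8 = 16.
b_1(product) = 5 + 16 = 21

21


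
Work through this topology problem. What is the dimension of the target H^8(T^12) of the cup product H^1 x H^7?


Cup product: H^p x H^q -> H^{p+q}; here p+q = 1+7 = 8.
rank H^k(T^n) = C(n,k).
C(12,8) = 495

495


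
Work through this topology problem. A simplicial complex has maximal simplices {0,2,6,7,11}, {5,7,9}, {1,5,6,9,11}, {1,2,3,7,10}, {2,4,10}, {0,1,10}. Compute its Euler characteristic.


Enumerate all faces; f-vector: f_0=11, f_1=34, f_2=33, f_3=15, f_4=3.
chi = sum (-1)^k f_k = -2

-2


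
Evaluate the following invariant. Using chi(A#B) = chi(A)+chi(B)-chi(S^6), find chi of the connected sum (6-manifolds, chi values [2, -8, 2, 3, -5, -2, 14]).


For n-manifolds: chi(A#B) = chi(A) + chi(B) - chi(S^6).
chi(S^6) = 1 + (-1)^6 = 2.
chi(#) = (sum chi_i) - (7-1)*chi(S^6) = 6 - 6*2 = -6

-6


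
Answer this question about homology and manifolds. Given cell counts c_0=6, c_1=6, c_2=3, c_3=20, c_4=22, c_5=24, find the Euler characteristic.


chi = sum_k (-1)^k c_k.
= (-1)^0*6 + (-1)^1*6 + (-1)^2*3 + (-1)^3*20 + (-1)^4*22 + (-1)^5*24
= (6) + (-6) + (3) + (-20) + (22) + (-24)
= -19

-19


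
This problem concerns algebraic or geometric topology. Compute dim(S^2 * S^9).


Join of spheres: S^m * S^n = S^{m+n+1}.
dim = 2 + 9 + 1 = 12

12


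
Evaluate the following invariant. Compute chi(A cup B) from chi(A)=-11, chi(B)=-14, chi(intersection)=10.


chi(A cup B) = chi(A) + chi(B) - chi(A cap B)
= -11 + (-14) - (10)
= -35

-35


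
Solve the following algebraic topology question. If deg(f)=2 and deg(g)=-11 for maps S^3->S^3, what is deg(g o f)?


Degree is multiplicative under composition: deg(g o f) = deg(g) * deg(f).
= -11 * 2 = -22

-22


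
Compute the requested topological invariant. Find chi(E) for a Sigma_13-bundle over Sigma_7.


For a fiber bundle F -> E -> B (with CW structure): chi(E) = chi(B) * chi(F).
chi(Sigma_7) = -12, chi(Sigma_13) = -24.
chi(E) = (-12) * (-24) = 288

288


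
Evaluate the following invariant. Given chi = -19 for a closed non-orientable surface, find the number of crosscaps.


chi = 2 - k for closed non-orientable surfaces with k crosscaps.
-19 = 2 - k
k = 2 - (-19) = 21

21


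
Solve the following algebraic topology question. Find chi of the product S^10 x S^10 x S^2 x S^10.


chi is multiplicative: chi(X x Y) = chi(X) chi(Y).
Each even-dim sphere has chi = 2. There are 4 factors.
chi = 2^4 = 16

16


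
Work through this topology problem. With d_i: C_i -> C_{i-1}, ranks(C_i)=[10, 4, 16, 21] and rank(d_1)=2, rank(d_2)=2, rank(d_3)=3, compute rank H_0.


rank H_k = rank(ker d_k) - rank(im d_{k+1}).
rank(ker d_0) = rank(C_0) - rank(d_0) = 10 - 0 = 10.
rank(im d_{0+1}) = 2.
rank H_0 = 10 - 2 = 8

8


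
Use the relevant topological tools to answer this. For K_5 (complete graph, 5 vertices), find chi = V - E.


K_5: V = 5, E = C(5,2) = 10.
chi = V - E = 5 - 10 = -5

-5


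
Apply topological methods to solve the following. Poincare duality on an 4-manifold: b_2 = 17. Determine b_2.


Poincare duality for closed orientable n-manifolds: b_k = b_{n-k}.
Here n = 4, so b_2 = b_2 = 17

17


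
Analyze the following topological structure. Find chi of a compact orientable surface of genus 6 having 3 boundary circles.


For a compact orientable surface with genus g and b boundary components: chi = 2 - 2g - b.
chi = 2 - 2*6 - 3 = 2 - 12 - 3 = -13

-13


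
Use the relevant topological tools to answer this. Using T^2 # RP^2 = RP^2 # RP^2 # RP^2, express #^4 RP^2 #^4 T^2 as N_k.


Since a >= 1, the sum is non-orientable; each T^2 can be replaced by RP^2 # RP^2 (since T^2#RP^2 = 3RP^2).
Total crosscaps k = 4 + 2*4 = 12.
Check via chi: chi = 4*1 + 4*0 - (4+4-1)*2 = -10 = 2 - k = -10. Consistent.

12


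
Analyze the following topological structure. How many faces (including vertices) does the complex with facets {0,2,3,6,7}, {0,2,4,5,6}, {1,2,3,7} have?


Each maximal simplex on m vertices has 2^m - 1 nonempty faces.
Take the union (dedupe shared faces).
Total distinct faces = 63

63


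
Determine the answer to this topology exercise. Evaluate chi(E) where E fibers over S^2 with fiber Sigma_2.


chi(S^2) = 2 (n even), chi(Sigma_2) = 2 - 2*2 = -2.
chi(E) = 2 * (-2) = -4

-4


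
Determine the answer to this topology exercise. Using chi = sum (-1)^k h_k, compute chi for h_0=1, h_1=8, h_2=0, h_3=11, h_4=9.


Handles of index k contribute (-1)^k to chi (same as CW cells).
chi = (1) + (-8) + (0) + (-11) + (9) = -9

-9


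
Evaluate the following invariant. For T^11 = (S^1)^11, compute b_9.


By the Kunneth formula, b_k(T^n) = C(n,k).
b_9(T^11) = C(11,9).
C(11,9) = 11!/(9!*2!) = 55

55


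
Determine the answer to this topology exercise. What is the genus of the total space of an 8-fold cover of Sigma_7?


For an n-sheeted cover: chi(E) = n * chi(B).
chi(Sigma_7) = 2 - 2*7 = -12.
chi(E) = 8 * (-12) = -96.
genus(E) = (2 - chi(E))/2 = (2 - (-96))/2 = 98/2 = 49

49


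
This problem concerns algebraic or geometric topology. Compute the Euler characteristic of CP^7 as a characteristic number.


For any closed oriented manifold, <e(TM),[M]> = chi(M).
chi(CP^7) = 7+1 = 8

8


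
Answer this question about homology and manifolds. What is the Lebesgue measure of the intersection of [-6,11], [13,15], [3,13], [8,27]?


Intersection = [max(a_i), min(b_i)] = [13, 11].
Since 13 > 11, the intersection is empty.
Length = 0

0


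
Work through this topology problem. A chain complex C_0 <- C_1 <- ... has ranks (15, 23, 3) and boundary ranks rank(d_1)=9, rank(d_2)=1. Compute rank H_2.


rank H_k = rank(ker d_k) - rank(im d_{k+1}).
rank(ker d_2) = rank(C_2) - rank(d_2) = 3 - 1 = 2.
rank(im d_{2+1}) = 0.
rank H_2 = 2 - 0 = 2

2


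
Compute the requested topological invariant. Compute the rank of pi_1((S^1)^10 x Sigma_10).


pi_1(A x B) = pi_1(A) x pi_1(B); rank of abelianization = b_1.
b_1(T^10) = 10, b_1(Sigma_10) = 2*10 = 20.
b_1(product) = 10 + 20 = 30

30


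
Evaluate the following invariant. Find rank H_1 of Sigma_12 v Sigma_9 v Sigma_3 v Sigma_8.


For a wedge X v Y: reduced H_k(X v Y) = H_k(X) + H_k(Y).
Each Sigma_g contributes b_1 = 2g.
b_1 = 24 + 18 + 6 + 16 = 64

64


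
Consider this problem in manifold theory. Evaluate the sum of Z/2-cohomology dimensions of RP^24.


H^k(RP^24; Z/2) = Z/2 for each 0 <= k <= 24.
Total dimension = 24 + 1 = 25

25


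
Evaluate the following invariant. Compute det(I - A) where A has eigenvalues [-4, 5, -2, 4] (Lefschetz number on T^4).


For a torus self-map: L(f) = det(I - A) where A acts on H_1.
L(f) = (1--4) * (1-5) * (1--2) * (1-4) = 5 * -4 * 3 * -3 = 180

180


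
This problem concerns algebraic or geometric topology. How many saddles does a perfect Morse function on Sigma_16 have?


A perfect Morse function has m_k = b_k.
For Sigma_16: b_0=1, b_1=2g=32, b_2=1.
Saddles m_1 = 2g = 32

32


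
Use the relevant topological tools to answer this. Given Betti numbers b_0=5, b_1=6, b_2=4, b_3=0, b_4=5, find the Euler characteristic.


chi = sum_k (-1)^k b_k.
= (5) + (-6) + (4) + (0) + (5)
= 8

8


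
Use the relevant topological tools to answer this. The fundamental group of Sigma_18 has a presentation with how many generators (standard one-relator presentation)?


Standard presentation: pi_1(Sigma_g) = <a_1,b_1,...,a_g,b_g | [a_1,b_1]...[a_g,b_g] = 1>.
Number of generators = 2g = 2*18 = 36

36


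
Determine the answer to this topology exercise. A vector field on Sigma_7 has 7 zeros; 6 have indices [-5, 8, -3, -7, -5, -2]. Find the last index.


Poincare-Hopf: sum of indices = chi(M).
chi(Sigma_7) = 2 - 2*7 = -12.
Sum of known indices = -14.
x = chi - (sum known) = -12 - (-14) = 2

2


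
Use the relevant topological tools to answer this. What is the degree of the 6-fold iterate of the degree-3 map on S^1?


deg(f) = 3. Degree is multiplicative: deg(f^6) = (deg f)^6.
deg(f^6) = (3)^6 = 729

729


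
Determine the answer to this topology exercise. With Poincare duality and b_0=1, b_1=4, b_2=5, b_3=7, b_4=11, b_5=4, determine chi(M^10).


By Poincare duality b_k = b_{10-k}, so full Betti numbers: b_0=1, b_1=4, b_2=5, b_3=7, b_4=11, b_5=4, b_6=11, b_7=7, b_8=5, b_9=4, b_10=1.
chi = sum (-1)^k b_k = 8

8


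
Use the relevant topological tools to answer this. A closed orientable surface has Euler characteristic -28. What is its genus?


chi = 2 - 2g for closed orientable surfaces.
-28 = 2 - 2g
2g = 2 - (-28) = 30
g = 15

15


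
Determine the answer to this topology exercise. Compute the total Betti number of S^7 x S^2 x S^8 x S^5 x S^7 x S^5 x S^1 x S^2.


Total Betti number is multiplicative under products.
Each S^d (d>=1) has total Betti number 2.
There are 8 sphere factors.
Total = 2^8 = 256

256


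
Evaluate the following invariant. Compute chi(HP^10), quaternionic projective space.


HP^10 has one cell in each dimension 0, 4, ..., 4*10 (10+1 cells, all even-dim).
chi = 10 + 1 = 11

11


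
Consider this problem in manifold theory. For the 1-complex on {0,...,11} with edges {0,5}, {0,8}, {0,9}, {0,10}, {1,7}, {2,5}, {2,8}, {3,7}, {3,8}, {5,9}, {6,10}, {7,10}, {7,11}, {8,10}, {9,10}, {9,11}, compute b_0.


Run DFS/union-find over 12 vertices.
V = 12, E = 16.
Number of components = 2

2


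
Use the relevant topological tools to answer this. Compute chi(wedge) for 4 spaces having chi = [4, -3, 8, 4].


chi(A v B) = chi(A) + chi(B) - 1 (one point identified).
For 4 spaces: chi = (sum chi_i) - (4 - 1).
sum = 13; chi = 13 - 3 = 10

10


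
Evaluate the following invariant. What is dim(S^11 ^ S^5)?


S^m ^ S^n = S^{m+n}.
k = 11 + 5 = 16

16


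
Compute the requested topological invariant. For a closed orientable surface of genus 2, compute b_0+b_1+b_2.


For Sigma_2: b_0 = 1, b_1 = 2g = 4, b_2 = 1.
Total = 1 + 4 + 1 = 6

6


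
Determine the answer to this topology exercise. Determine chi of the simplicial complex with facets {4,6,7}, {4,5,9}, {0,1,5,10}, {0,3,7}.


Enumerate all faces; f-vector: f_0=9, f_1=15, f_2=7, f_3=1.
chi = sum (-1)^k f_k = 0

0


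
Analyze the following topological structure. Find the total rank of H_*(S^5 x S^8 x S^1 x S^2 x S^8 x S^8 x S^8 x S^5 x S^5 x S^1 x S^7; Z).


Total Betti number is multiplicative under products.
Each S^d (d>=1) has total Betti number 2.
There are 11 sphere factors.
Total = 2^11 = 2048

2048


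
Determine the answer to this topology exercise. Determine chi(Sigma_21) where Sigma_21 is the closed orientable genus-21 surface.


For a closed orientable surface of genus g: chi = 2 - 2g.
Here g = 21.
chi = 2 - 2*21 = 2 - 42 = -40

-40


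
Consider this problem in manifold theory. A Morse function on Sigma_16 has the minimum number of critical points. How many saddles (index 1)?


A perfect Morse function has m_k = b_k.
For Sigma_16: b_0=1, b_1=2g=32, b_2=1.
Saddles m_1 = 2g = 32

32


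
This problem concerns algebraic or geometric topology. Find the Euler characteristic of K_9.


K_9: V = 9, E = C(9,2) = 36.
chi = V - E = 9 - 36 = -27

-27


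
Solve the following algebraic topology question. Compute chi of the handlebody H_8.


A genus-g handlebody deformation retracts to a wedge of g circles.
chi(vee_g S^1) = 1 - g.
chi(H_8) = 1 - 8 = -7

-7


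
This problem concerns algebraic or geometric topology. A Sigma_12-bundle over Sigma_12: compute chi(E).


For a fiber bundle F -> E -> B (with CW structure): chi(E) = chi(B) * chi(F).
chi(Sigma_12) = -22, chi(Sigma_12) = -22.
chi(E) = (-22) * (-22) = 484

484


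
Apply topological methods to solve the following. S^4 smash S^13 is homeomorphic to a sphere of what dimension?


S^m ^ S^n = S^{m+n}.
k = 4 + 13 = 17

17


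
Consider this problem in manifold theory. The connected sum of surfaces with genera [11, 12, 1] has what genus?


Genus is additive under connected sum of orientable surfaces.
g = 11 + 12 + 1 = 24

24


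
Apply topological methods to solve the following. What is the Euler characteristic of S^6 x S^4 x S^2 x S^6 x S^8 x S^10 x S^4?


chi is multiplicative: chi(X x Y) = chi(X) chi(Y).
Each even-dim sphere has chi = 2. There are 7 factors.
chi = 2^7 = 128

128


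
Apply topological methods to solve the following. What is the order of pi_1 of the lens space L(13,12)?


pi_1(L(p,q)) = Z/pZ for any q coprime to p.
|pi_1(L(13,12))| = 13

13


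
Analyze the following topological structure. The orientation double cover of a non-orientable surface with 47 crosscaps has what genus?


chi(N_47) = 2 - 47 = -45.
Double cover: chi(Sigma_g) = 2 * chi(N_47) = 2*(-45) = -90.
2 - 2g = -90, so g = (2 - (-90))/2 = 92/2 = 46

46


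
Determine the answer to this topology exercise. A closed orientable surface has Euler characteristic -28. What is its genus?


chi = 2 - 2g for closed orientable surfaces.
-28 = 2 - 2g
2g = 2 - (-28) = 30
g = 15

15


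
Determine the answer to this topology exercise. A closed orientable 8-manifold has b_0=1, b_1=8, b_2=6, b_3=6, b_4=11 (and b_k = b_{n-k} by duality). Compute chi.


By Poincare duality b_k = b_{8-k}, so full Betti numbers: b_0=1, b_1=8, b_2=6, b_3=6, b_4=11, b_5=6, b_6=6, b_7=8, b_8=1.
chi = sum (-1)^k b_k = -3

-3


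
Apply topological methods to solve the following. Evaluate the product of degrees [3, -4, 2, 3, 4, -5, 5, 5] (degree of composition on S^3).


Degree is multiplicative: deg(composition) = product of degrees.
= (3) * (-4) * (2) * (3) * (4) * (-5) * (5) * (5) = 36000

36000


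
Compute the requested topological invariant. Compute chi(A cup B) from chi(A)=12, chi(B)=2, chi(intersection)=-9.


chi(A cup B) = chi(A) + chi(B) - chi(A cap B)
= 12 + (2) - (-9)
= 23

23


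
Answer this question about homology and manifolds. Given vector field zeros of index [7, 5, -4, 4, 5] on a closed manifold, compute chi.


Poincare-Hopf: chi(M) = sum of indices of zeros.
chi = (7) + (5) + (-4) + (4) + (5) = 17

17


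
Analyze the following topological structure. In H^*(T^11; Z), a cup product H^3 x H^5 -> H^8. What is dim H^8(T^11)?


Cup product: H^p x H^q -> H^{p+q}; here p+q = 3+5 = 8.
rank H^k(T^n) = C(n,k).
C(11,8) = 165

165


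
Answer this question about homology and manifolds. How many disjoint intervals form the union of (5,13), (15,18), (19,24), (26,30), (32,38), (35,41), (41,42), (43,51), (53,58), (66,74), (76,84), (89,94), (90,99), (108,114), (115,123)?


Sort and merge overlapping open intervals.
Merged: (5,13), (15,18), (19,24), (26,30), (32,41), (41,42), (43,51), (53,58), (66,74), (76,84), (89,99), (108,114), (115,123).
Number of components = 13

13


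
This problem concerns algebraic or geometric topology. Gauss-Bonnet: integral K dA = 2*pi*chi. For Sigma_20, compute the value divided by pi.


Gauss-Bonnet: integral K dA = 2*pi*chi(M).
chi(Sigma_20) = 2 - 2*20 = -38.
(integral K dA)/pi = 2*chi = 2*(-38) = -76

-76


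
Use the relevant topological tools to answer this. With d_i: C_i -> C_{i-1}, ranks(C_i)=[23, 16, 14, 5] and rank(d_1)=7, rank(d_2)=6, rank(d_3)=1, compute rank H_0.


rank H_k = rank(ker d_k) - rank(im d_{k+1}).
rank(ker d_0) = rank(C_0) - rank(d_0) = 23 - 0 = 23.
rank(im d_{0+1}) = 7.
rank H_0 = 23 - 7 = 16

16


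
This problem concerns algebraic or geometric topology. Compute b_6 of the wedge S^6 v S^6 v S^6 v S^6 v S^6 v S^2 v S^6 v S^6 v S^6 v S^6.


For a wedge of spheres, H_k (k>0) is free on one generator per sphere of dimension k.
Spheres of dimension 6: count = 9.
b_6 = 9

9


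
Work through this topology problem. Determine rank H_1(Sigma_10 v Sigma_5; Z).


For a wedge: H_1(A v B) = H_1(A) + H_1(B).
b_1(Sigma_10) = 20, b_1(Sigma_5) = 10.
b_1 = 20 + 10 = 30

30


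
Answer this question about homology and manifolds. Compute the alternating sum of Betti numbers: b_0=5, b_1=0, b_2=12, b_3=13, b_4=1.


chi = sum_k (-1)^k b_k.
= (5) + (0) + (12) + (-13) + (1)
= 5

5


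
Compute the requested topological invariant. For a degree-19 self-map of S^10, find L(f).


On S^10: L(f) = tr(f_0*) + (-1)^10 tr(f_10*) = 1 + (-1)^10 * deg(f).
L(f) = 1 + (-1)^10 * 19 = 1 + 19 = 20

20


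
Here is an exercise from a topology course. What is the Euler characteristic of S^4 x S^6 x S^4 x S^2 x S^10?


chi is multiplicative: chi(X x Y) = chi(X) chi(Y).
Each even-dim sphere has chi = 2. There are 5 factors.
chi = 2^5 = 32

32


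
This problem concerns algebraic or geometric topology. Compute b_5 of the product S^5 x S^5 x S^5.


Each S^d has Poincare polynomial 1 + t^d.
The product S^5 x S^5 x S^5 has Poincare polynomial prod(1+t^d_i).
Expanding: b_0=1, b_5=3, b_10=3, b_15=1.
b_5 = 3

3


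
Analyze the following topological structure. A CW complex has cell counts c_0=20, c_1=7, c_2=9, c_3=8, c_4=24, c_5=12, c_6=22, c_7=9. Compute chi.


chi = sum_k (-1)^k c_k.
= (-1)^0*20 + (-1)^1*7 + (-1)^2*9 + (-1)^3*8 + (-1)^4*24 + (-1)^5*12 + (-1)^6*22 + (-1)^7*9
= (20) + (-7) + (9) + (-8) + (24) + (-12) + (22) + (-9)
= 39

39


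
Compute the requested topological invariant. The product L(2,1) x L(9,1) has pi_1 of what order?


pi_1(X x Y) = pi_1(X) x pi_1(Y).
pi_1(L(2,1)) = Z/2, pi_1(L(9,1)) = Z/9.
|Z/2 x Z/9| = 2 * 9 = 18

18


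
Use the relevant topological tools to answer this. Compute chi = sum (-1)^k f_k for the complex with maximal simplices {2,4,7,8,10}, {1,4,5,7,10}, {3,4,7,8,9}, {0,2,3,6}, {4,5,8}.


Enumerate all faces; f-vector: f_0=11, f_1=31, f_2=33, f_3=16, f_4=3.
chi = sum (-1)^k f_k = 0

0


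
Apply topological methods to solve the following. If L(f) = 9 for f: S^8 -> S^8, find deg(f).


L(f) = 1 + (-1)^8 deg(f) on S^8.
9 = 1 + (-1)^8 * deg(f)
(-1)^8 * deg(f) = 8
deg(f) = 8

8


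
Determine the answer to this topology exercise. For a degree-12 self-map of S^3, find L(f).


On S^3: L(f) = tr(f_0*) + (-1)^3 tr(f_3*) = 1 + (-1)^3 * deg(f).
L(f) = 1 + (-1)^3 * 12 = 1 + -12 = -11

-11


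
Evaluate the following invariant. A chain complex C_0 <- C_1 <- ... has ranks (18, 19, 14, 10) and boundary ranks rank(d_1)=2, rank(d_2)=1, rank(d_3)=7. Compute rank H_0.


rank H_k = rank(ker d_k) - rank(im d_{k+1}).
rank(ker d_0) = rank(C_0) - rank(d_0) = 18 - 0 = 18.
rank(im d_{0+1}) = 2.
rank H_0 = 18 - 2 = 16

16


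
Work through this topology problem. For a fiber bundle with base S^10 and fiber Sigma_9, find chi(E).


chi(S^10) = 2 (n even), chi(Sigma_9) = 2 - 2*9 = -16.
chi(E) = 2 * (-16) = -32

-32


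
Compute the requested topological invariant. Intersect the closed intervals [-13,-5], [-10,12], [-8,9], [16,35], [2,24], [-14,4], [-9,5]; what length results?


Intersection = [max(a_i), min(b_i)] = [16, -5].
Since 16 > -5, the intersection is empty.
Length = 0

0


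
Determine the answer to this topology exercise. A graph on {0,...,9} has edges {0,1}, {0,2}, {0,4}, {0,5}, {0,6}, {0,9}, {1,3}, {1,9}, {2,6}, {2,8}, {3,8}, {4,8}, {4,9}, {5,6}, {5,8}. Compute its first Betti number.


b_1 = E - V + (number of components).
E = 15, V = 10, components = 2.
b_1 = 15 - 10 + 2 = 7

7


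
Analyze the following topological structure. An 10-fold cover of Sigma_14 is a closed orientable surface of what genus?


For an n-sheeted cover: chi(E) = n * chi(B).
chi(Sigma_14) = 2 - 2*14 = -26.
chi(E) = 10 * (-26) = -260.
genus(E) = (2 - chi(E))/2 = (2 - (-260))/2 = 262/2 = 131

131


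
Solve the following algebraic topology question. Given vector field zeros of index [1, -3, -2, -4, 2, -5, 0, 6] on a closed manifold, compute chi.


Poincare-Hopf: chi(M) = sum of indices of zeros.
chi = (1) + (-3) + (-2) + (-4) + (2) + (-5) + (0) + (6) = -5

-5


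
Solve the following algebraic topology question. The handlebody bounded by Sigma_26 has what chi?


A genus-g handlebody deformation retracts to a wedge of g circles.
chi(vee_g S^1) = 1 - g.
chi(H_26) = 1 - 26 = -25

-25


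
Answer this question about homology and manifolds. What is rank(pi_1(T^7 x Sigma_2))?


pi_1(A x B) = pi_1(A) x pi_1(B); rank of abelianization = b_1.
b_1(T^7) = 7, b_1(Sigma_2) = 2*2 = 4.
b_1(product) = 7 + 4 = 11

11


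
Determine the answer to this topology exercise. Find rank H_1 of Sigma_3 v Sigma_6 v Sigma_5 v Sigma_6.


For a wedge X v Y: reduced H_k(X v Y) = H_k(X) + H_k(Y).
Each Sigma_g contributes b_1 = 2g.
b_1 = 6 + 12 + 10 + 12 = 40

40


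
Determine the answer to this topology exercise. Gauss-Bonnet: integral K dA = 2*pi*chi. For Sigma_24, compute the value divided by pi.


Gauss-Bonnet: integral K dA = 2*pi*chi(M).
chi(Sigma_24) = 2 - 2*24 = -46.
(integral K dA)/pi = 2*chi = 2*(-46) = -92

-92


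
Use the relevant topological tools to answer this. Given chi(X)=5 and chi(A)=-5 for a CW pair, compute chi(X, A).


Relative Euler characteristic: chi(X, A) = chi(X) - chi(A).
= 5 - (-5) = 10

10


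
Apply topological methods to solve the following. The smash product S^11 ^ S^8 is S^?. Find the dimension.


S^m ^ S^n = S^{m+n}.
k = 11 + 8 = 19

19


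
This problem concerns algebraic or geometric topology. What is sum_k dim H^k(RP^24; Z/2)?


H^k(RP^24; Z/2) = Z/2 for each 0 <= k <= 24.
Total dimension = 24 + 1 = 25

25


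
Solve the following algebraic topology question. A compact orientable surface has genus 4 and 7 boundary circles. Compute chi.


For a compact orientable surface with genus g and b boundary components: chi = 2 - 2g - b.
chi = 2 - 2*4 - 7 = 2 - 8 - 7 = -13

-13


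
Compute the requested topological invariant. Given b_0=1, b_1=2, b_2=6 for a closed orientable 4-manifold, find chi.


By Poincare duality b_k = b_{4-k}, so full Betti numbers: b_0=1, b_1=2, b_2=6, b_3=2, b_4=1.
chi = sum (-1)^k b_k = 4

4


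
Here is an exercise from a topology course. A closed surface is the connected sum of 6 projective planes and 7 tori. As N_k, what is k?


Since a >= 1, the sum is non-orientable; each T^2 can be replaced by RP^2 # RP^2 (since T^2#RP^2 = 3RP^2).
Total crosscaps k = 6 + 2*7 = 20.
Check via chi: chi = 6*1 + 7*0 - (6+7-1)*2 = -18 = 2 - k = -18. Consistent.

20


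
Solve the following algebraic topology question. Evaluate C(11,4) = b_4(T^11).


By the Kunneth formula, b_k(T^n) = C(n,k).
b_4(T^11) = C(11,4).
C(11,4) = 11!/(4!*7!) = 330

330


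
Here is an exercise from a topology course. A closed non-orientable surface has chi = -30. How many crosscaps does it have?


chi = 2 - k for closed non-orientable surfaces with k crosscaps.
-30 = 2 - k
k = 2 - (-30) = 32

32


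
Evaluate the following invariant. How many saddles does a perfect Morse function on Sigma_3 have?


A perfect Morse function has m_k = b_k.
For Sigma_3: b_0=1, b_1=2g=6, b_2=1.
Saddles m_1 = 2g = 6

6


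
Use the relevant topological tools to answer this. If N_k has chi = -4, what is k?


chi = 2 - k for closed non-orientable surfaces with k crosscaps.
-4 = 2 - k
k = 2 - (-4) = 6

6


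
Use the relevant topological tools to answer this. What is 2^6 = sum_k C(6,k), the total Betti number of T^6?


b_k(T^6) = C(6,k), so the sum over k is sum_k C(6,k) = 2^6.
Total = 2^6 = 64

64


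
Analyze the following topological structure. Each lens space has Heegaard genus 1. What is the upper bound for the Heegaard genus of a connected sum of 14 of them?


Heegaard genus satisfies g(A#B) <= g(A) + g(B).
Each lens space has g = 1.
Upper bound: 14 * 1 = 14

14


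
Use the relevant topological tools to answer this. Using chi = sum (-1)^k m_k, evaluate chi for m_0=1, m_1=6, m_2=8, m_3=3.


Morse theory: chi(M) = sum_k (-1)^k m_k where m_k = #(index-k critical points).
= (1) + (-6) + (8) + (-3) = 0

0


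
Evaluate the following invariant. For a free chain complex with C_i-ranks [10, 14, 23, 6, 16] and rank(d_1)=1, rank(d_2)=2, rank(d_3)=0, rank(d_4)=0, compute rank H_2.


rank H_k = rank(ker d_k) - rank(im d_{k+1}).
rank(ker d_2) = rank(C_2) - rank(d_2) = 23 - 2 = 21.
rank(im d_{2+1}) = 0.
rank H_2 = 21 - 0 = 21

21


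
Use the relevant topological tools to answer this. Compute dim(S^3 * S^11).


Join of spheres: S^m * S^n = S^{m+n+1}.
dim = 3 + 11 + 1 = 15

15


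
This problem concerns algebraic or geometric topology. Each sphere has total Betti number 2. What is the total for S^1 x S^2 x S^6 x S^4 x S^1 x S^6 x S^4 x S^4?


Total Betti number is multiplicative under products.
Each S^d (d>=1) has total Betti number 2.
There are 8 sphere factors.
Total = 2^8 = 256

256


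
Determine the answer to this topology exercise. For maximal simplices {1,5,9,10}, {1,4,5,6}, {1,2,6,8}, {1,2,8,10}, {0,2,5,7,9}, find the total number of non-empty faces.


Each maximal simplex on m vertices has 2^m - 1 nonempty faces.
Take the union (dedupe shared faces).
Total distinct faces = 72

72


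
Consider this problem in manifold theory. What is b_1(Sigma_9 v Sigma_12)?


For a wedge: H_1(A v B) = H_1(A) + H_1(B).
b_1(Sigma_9) = 18, b_1(Sigma_12) = 24.
b_1 = 18 + 24 = 42

42


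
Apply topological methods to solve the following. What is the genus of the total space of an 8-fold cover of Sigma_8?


For an n-sheeted cover: chi(E) = n * chi(B).
chi(Sigma_8) = 2 - 2*8 = -14.
chi(E) = 8 * (-14) = -112.
genus(E) = (2 - chi(E))/2 = (2 - (-112))/2 = 114/2 = 57

57


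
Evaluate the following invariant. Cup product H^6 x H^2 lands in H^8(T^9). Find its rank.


Cup product: H^p x H^q -> H^{p+q}; here p+q = 6+2 = 8.
rank H^k(T^n) = C(n,k).
C(9,8) = 9

9


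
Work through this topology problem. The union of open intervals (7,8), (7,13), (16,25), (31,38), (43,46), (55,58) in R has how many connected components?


Sort and merge overlapping open intervals.
Merged: (7,13), (16,25), (31,38), (43,46), (55,58).
Number of components = 5

5


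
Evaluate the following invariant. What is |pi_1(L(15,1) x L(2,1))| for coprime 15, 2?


pi_1(X x Y) = pi_1(X) x pi_1(Y).
pi_1(L(15,1)) = Z/15, pi_1(L(2,1)) = Z/2.
|Z/15 x Z/2| = 15 * 2 = 30

30


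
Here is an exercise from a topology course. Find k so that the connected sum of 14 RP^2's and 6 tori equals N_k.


Since a >= 1, the sum is non-orientable; each T^2 can be replaced by RP^2 # RP^2 (since T^2#RP^2 = 3RP^2).
Total crosscaps k = 14 + 2*6 = 26.
Check via chi: chi = 14*1 + 6*0 - (14+6-1)*2 = -24 = 2 - k = -24. Consistent.

26


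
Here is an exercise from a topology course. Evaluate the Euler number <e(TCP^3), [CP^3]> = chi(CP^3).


For any closed oriented manifold, <e(TM),[M]> = chi(M).
chi(CP^3) = 3+1 = 4

4


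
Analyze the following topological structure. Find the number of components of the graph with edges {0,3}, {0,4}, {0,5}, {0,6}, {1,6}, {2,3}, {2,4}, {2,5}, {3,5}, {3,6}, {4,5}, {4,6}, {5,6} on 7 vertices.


Run DFS/union-find over 7 vertices.
V = 7, E = 13.
Number of components = 1

1


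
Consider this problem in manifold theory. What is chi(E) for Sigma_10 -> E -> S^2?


chi(S^2) = 2 (n even), chi(Sigma_10) = 2 - 2*10 = -18.
chi(E) = 2 * (-18) = -36

-36


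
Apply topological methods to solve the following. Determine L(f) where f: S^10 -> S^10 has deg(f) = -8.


On S^10: L(f) = tr(f_0*) + (-1)^10 tr(f_10*) = 1 + (-1)^10 * deg(f).
L(f) = 1 + (-1)^10 * -8 = 1 + -8 = -7

-7


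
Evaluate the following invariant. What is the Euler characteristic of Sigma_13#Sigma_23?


chi(Sigma_13) = 2 - 2*13 = -24
chi(Sigma_23) = 2 - 2*23 = -44
For surfaces: chi(A#B) = chi(A) + chi(B) - 2.
chi = -24 + -44 - 2 = -70

-70


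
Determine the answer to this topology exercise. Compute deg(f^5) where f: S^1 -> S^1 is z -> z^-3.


deg(f) = -3. Degree is multiplicative: deg(f^5) = (deg f)^5.
deg(f^5) = (-3)^5 = -243

-243


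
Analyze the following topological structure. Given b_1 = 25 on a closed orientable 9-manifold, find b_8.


Poincare duality for closed orientable n-manifolds: b_k = b_{n-k}.
Here n = 9, so b_8 = b_1 = 25

25


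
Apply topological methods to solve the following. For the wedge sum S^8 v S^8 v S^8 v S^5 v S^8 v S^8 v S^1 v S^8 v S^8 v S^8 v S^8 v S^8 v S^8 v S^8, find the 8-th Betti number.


For a wedge of spheres, H_k (k>0) is free on one generator per sphere of dimension k.
Spheres of dimension 8: count = 12.
b_8 = 12

12


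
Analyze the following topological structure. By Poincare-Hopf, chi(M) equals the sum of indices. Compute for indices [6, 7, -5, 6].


Poincare-Hopf: chi(M) = sum of indices of zeros.
chi = (6) + (7) + (-5) + (6) = 14

14


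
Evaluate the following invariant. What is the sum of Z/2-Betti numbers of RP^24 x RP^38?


dim H^*(RP^n; Z/2) = n+1 (one Z/2 in each degree 0..n).
Total Betti number is multiplicative.
Total = (24+1) * (38+1) = 25 * 39 = 975

975


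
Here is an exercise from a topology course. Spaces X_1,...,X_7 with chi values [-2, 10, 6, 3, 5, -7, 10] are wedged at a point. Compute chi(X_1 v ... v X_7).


chi(A v B) = chi(A) + chi(B) - 1 (one point identified).
For 7 spaces: chi = (sum chi_i) - (7 - 1).
sum = 25; chi = 25 - 6 = 19

19


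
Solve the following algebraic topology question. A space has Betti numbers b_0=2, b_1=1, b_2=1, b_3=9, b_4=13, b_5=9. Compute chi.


chi = sum_k (-1)^k b_k.
= (2) + (-1) + (1) + (-9) + (13) + (-9)
= -3

-3


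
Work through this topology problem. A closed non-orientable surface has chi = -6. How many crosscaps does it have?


chi = 2 - k for closed non-orientable surfaces with k crosscaps.
-6 = 2 - k
k = 2 - (-6) = 8

8


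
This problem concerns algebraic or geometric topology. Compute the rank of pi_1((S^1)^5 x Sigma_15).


pi_1(A x B) = pi_1(A) x pi_1(B); rank of abelianization = b_1.
b_1(T^5) = 5, b_1(Sigma_15) = 2*15 = 30.
b_1(product) = 5 + 30 = 35

35


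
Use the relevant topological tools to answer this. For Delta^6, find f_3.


Delta^6 has 6+1 vertices. A 3-face is a choice of 3+1 vertices.
f_3 = C(6+1, 3+1) = C(7,4) = 35

35


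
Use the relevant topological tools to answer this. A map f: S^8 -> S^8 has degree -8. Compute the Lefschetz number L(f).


On S^8: L(f) = tr(f_0*) + (-1)^8 tr(f_8*) = 1 + (-1)^8 * deg(f).
L(f) = 1 + (-1)^8 * -8 = 1 + -8 = -7

-7


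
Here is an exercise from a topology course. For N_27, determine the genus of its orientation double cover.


chi(N_27) = 2 - 27 = -25.
Double cover: chi(Sigma_g) = 2 * chi(N_27) = 2*(-25) = -50.
2 - 2g = -50, so g = (2 - (-50))/2 = 52/2 = 26

26


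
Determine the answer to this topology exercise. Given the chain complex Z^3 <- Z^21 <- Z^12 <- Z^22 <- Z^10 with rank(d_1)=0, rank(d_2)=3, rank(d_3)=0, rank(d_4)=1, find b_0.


rank H_k = rank(ker d_k) - rank(im d_{k+1}).
rank(ker d_0) = rank(C_0) - rank(d_0) = 3 - 0 = 3.
rank(im d_{0+1}) = 0.
rank H_0 = 3 - 0 = 3

3


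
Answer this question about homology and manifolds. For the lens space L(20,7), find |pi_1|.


pi_1(L(p,q)) = Z/pZ for any q coprime to p.
|pi_1(L(20,7))| = 20

20


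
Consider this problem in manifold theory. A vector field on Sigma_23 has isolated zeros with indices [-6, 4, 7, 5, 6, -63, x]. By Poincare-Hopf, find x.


Poincare-Hopf: sum of indices = chi(M).
chi(Sigma_23) = 2 - 2*23 = -44.
Sum of known indices = -47.
x = chi - (sum known) = -44 - (-47) = 3

3


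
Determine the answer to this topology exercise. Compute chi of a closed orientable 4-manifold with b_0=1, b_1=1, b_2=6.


By Poincare duality b_k = b_{4-k}, so full Betti numbers: b_0=1, b_1=1, b_2=6, b_3=1, b_4=1.
chi = sum (-1)^k b_k = 6

6


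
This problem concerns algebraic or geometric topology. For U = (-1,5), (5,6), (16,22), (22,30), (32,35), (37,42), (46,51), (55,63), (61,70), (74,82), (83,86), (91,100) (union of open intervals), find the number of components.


Sort and merge overlapping open intervals.
Merged: (-1,5), (5,6), (16,22), (22,30), (32,35), (37,42), (46,51), (55,70), (74,82), (83,86), (91,100).
Number of components = 11

11


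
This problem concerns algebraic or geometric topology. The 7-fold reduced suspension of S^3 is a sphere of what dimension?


Each suspension raises dimension by 1: Sigma S^n = S^{n+1}.
Sigma^7 S^3 = S^{3+7} = S^10

10


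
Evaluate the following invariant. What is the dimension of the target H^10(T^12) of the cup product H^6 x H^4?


Cup product: H^p x H^q -> H^{p+q}; here p+q = 6+4 = 10.
rank H^k(T^n) = C(n,k).
C(12,10) = 66

66


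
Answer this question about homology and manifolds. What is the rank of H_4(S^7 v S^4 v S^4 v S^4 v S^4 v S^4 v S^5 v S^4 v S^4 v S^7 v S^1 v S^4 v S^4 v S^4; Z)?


For a wedge of spheres, H_k (k>0) is free on one generator per sphere of dimension k.
Spheres of dimension 4: count = 10.
b_4 = 10

10


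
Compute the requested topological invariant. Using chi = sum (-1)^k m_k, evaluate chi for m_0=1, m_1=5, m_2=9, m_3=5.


Morse theory: chi(M) = sum_k (-1)^k m_k where m_k = #(index-k critical points).
= (1) + (-5) + (9) + (-5) = 0

0


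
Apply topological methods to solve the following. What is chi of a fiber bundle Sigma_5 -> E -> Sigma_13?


For a fiber bundle F -> E -> B (with CW structure): chi(E) = chi(B) * chi(F).
chi(Sigma_13) = -24, chi(Sigma_5) = -8.
chi(E) = (-24) * (-8) = 192

192


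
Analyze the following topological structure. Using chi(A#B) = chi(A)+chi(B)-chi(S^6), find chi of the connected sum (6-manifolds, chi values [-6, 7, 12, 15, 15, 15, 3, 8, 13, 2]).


For n-manifolds: chi(A#B) = chi(A) + chi(B) - chi(S^6).
chi(S^6) = 1 + (-1)^6 = 2.
chi(#) = (sum chi_i) - (10-1)*chi(S^6) = 84 - 9*2 = 66

66


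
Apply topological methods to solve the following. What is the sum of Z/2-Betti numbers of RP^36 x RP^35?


dim H^*(RP^n; Z/2) = n+1 (one Z/2 in each degree 0..n).
Total Betti number is multiplicative.
Total = (36+1) * (35+1) = 37 * 36 = 1332

1332


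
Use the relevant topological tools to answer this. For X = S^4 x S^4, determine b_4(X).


Each S^d has Poincare polynomial 1 + t^d.
The product S^4 x S^4 has Poincare polynomial prod(1+t^d_i).
Expanding: b_0=1, b_4=2, b_8=1.
b_4 = 2

2


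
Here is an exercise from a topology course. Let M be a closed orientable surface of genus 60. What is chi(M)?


For a closed orientable surface of genus g: chi = 2 - 2g.
Here g = 60.
chi = 2 - 2*60 = 2 - 120 = -118

-118


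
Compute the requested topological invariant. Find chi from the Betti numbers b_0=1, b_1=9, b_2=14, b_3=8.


chi = sum_k (-1)^k b_k.
= (1) + (-9) + (14) + (-8)
= -2

-2


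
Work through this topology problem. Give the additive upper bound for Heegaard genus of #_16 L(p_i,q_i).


Heegaard genus satisfies g(A#B) <= g(A) + g(B).
Each lens space has g = 1.
Upper bound: 16 * 1 = 16

16


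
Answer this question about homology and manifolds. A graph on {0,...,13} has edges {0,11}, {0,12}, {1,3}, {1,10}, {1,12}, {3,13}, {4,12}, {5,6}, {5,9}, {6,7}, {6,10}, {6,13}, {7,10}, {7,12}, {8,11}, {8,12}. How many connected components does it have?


Run DFS/union-find over 14 vertices.
V = 14, E = 16.
Number of components = 2

2


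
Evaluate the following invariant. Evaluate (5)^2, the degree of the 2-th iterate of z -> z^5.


deg(f) = 5. Degree is multiplicative: deg(f^2) = (deg f)^2.
deg(f^2) = (5)^2 = 25

25


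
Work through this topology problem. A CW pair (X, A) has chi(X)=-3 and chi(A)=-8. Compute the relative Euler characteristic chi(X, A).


Relative Euler characteristic: chi(X, A) = chi(X) - chi(A).
= -3 - (-8) = 5

5


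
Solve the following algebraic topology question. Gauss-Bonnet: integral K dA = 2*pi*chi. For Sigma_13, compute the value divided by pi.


Gauss-Bonnet: integral K dA = 2*pi*chi(M).
chi(Sigma_13) = 2 - 2*13 = -24.
(integral K dA)/pi = 2*chi = 2*(-24) = -48

-48


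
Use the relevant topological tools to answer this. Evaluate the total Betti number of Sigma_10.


For Sigma_10: b_0 = 1, b_1 = 2g = 20, b_2 = 1.
Total = 1 + 20 + 1 = 22

22


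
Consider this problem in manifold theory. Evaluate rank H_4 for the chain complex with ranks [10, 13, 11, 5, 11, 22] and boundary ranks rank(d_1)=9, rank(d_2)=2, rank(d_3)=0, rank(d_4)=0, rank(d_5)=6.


rank H_k = rank(ker d_k) - rank(im d_{k+1}).
rank(ker d_4) = rank(C_4) - rank(d_4) = 11 - 0 = 11.
rank(im d_{4+1}) = 6.
rank H_4 = 11 - 6 = 5

5


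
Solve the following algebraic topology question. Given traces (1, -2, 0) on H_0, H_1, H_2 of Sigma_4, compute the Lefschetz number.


L(f) = tr(f_0*) - tr(f_1*) + tr(f_2*).
= 1 - (-2) + (0)
= 3

3


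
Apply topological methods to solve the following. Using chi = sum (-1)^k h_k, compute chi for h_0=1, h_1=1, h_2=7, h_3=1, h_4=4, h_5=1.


Handles of index k contribute (-1)^k to chi (same as CW cells).
chi = (1) + (-1) + (7) + (-1) + (4) + (-1) = 9

9


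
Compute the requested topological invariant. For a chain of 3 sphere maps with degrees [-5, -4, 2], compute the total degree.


Degree is multiplicative: deg(composition) = product of degrees.
= (-5) * (-4) * (2) = 40

40


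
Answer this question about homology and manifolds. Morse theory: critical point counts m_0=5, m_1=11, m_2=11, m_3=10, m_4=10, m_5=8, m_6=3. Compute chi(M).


Morse theory: chi(M) = sum_k (-1)^k m_k where m_k = #(index-k critical points).
= (5) + (-11) + (11) + (-10) + (10) + (-8) + (3) = 0

0


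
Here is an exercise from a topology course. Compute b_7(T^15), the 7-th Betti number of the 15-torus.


By the Kunneth formula, b_k(T^n) = C(n,k).
b_7(T^15) = C(15,7).
C(15,7) = 15!/(7!*8!) = 6435

6435


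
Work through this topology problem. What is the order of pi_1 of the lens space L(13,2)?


pi_1(L(p,q)) = Z/pZ for any q coprime to p.
|pi_1(L(13,2))| = 13

13


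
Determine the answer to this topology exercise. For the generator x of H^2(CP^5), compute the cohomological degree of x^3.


|x| = 2 in H^*(CP^n).
|x^3| = 3 * |x| = 3 * 2 = 6

6


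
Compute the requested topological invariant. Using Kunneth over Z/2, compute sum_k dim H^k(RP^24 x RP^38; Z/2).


dim H^*(RP^n; Z/2) = n+1 (one Z/2 in each degree 0..n).
Total Betti number is multiplicative.
Total = (24+1) * (38+1) = 25 * 39 = 975

975


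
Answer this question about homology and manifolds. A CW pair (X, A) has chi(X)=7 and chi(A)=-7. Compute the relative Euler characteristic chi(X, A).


Relative Euler characteristic: chi(X, A) = chi(X) - chi(A).
= 7 - (-7) = 14

14


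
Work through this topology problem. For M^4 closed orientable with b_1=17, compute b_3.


Poincare duality for closed orientable n-manifolds: b_k = b_{n-k}.
Here n = 4, so b_3 = b_1 = 17

17
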